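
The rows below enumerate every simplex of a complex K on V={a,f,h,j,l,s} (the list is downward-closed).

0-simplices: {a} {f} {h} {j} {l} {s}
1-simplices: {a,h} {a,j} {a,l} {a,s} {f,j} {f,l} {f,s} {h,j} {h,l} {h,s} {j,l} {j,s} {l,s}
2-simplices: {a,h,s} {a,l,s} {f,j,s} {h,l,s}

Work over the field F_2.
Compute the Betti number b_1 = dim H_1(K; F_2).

b_1=4

n_0=6 n_1=13 n_2=4  [Z2]
∂1: piv[ah,aj,al,as,fj] rk=5  ker:fl,fs,hj,hl,hs,jl,js,ls
∂2: piv[ahs,als,fjs,hls] rk=4
b_1=(13−5)−4=4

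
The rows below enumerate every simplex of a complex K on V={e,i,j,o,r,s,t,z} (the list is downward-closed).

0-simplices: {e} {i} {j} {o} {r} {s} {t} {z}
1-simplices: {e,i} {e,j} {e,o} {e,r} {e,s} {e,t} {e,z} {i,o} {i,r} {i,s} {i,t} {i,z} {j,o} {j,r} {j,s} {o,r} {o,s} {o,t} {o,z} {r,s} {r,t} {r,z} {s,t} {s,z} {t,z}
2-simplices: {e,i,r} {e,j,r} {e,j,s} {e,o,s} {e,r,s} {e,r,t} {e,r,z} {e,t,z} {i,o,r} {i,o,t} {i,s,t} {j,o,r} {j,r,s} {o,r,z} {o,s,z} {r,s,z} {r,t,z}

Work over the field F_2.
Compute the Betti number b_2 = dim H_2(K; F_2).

n_0=8 n_1=25 n_2=17  [Z2]
∂1: piv[ei,ej,eo,er,es,et,ez] rk=7  ker:io,ir,is,it,iz,jo,jr,js,or,os,ot,oz,rs,rt,rz,st,sz,tz
∂2: piv[eir,ejr,ejs,eos,ers,ert,erz,etz,ior,iot,ist,jor,orz,osz,rsz] rk=15  ker:jrs,rtz
b_2=(17−15)−0=2

b_2=2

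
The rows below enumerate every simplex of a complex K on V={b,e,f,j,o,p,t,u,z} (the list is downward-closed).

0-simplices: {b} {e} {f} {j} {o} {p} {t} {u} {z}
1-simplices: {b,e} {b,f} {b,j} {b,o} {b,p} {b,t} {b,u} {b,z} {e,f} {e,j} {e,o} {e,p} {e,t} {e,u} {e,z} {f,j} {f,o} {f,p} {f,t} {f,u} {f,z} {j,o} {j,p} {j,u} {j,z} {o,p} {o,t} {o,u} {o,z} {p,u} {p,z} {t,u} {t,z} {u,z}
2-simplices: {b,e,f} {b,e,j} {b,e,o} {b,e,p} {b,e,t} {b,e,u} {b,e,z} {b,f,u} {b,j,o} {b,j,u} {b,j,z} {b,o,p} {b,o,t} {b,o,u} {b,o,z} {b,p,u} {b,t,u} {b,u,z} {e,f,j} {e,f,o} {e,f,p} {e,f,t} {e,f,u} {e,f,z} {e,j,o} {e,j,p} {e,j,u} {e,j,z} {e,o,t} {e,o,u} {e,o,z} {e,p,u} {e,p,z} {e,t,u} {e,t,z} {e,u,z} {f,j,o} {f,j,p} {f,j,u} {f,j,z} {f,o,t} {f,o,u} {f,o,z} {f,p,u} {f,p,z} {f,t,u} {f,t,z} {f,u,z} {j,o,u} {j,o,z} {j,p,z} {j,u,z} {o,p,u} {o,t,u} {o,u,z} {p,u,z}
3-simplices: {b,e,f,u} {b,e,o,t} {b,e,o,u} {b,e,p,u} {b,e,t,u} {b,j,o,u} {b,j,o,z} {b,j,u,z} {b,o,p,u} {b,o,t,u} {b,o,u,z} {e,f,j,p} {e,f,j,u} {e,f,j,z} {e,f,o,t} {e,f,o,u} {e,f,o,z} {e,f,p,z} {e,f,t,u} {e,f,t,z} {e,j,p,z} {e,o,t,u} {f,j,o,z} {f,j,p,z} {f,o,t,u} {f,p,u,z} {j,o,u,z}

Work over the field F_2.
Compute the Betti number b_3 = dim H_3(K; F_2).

b_3=4

n_0=9 n_1=34 n_2=56 n_3=27  [Z2]
∂1: piv[be,bf,bj,bo,bp,bt,bu,bz] rk=8  ker:ef,ej,eo,ep,et,eu,ez,fj,fo,fp,ft,fu,fz,jo,jp,ju,jz,op,ot,ou,oz,pu,pz,tu,tz,uz
∂2: piv[bef,bej,beo,bep,bet,beu,bez,bfu,bjo,bju,bjz,bop,bot,bou,boz,bpu,btu,buz,efj,efo,efp,eft,efz,ejp,epz,etz] rk=26  ker:efu,ejo,eju,ejz,eot,eou,eoz,epu,etu,euz,fjo,fjp,fju,fjz,fot,fou,foz,fpu,fpz,ftu,ftz,fuz,jou,joz,jpz,juz,opu,otu,ouz,puz
∂3: piv[befu,beot,beou,bepu,betu,bjou,bjoz,bjuz,bopu,botu,bouz,efjp,efju,efjz,efot,efou,efoz,efpz,eftu,eftz,ejpz,fjoz,fpuz] rk=23  ker:eotu,fjpz,fotu,jouz
b_3=(27−23)−0=4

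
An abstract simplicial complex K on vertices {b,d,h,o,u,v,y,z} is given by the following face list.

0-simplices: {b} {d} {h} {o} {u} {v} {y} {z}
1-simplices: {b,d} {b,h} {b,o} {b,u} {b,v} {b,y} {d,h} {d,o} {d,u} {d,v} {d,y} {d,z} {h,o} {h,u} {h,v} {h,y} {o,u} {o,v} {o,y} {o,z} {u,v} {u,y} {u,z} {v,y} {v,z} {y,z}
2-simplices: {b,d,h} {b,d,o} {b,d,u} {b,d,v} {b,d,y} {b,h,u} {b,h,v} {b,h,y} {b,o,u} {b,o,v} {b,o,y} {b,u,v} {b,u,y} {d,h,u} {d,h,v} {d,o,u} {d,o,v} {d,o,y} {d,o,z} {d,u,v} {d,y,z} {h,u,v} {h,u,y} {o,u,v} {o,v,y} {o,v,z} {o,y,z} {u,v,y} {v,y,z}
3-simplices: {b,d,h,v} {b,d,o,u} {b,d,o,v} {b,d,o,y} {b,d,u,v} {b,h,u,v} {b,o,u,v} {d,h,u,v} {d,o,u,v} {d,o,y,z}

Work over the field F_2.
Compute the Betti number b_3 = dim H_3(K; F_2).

n_0=8 n_1=26 n_2=29 n_3=10  [Z2]
∂1: piv[bd,bh,bo,bu,bv,by,dz] rk=7  ker:dh,do,du,dv,dy,ho,hu,hv,hy,ou,ov,oy,oz,uv,uy,uz,vy,vz,yz
∂2: piv[bdh,bdo,bdu,bdv,bdy,bhu,bhv,bhy,bou,bov,boy,buv,buy,doz,dyz,ovy,ovz] rk=17  ker:dhu,dhv,dou,dov,doy,duv,huv,huy,ouv,oyz,uvy,vyz
∂3: piv[bdhv,bdou,bdov,bdoy,bduv,bhuv,bouv,dhuv,doyz] rk=9  ker:douv
b_3=(10−9)−0=1

b_3=1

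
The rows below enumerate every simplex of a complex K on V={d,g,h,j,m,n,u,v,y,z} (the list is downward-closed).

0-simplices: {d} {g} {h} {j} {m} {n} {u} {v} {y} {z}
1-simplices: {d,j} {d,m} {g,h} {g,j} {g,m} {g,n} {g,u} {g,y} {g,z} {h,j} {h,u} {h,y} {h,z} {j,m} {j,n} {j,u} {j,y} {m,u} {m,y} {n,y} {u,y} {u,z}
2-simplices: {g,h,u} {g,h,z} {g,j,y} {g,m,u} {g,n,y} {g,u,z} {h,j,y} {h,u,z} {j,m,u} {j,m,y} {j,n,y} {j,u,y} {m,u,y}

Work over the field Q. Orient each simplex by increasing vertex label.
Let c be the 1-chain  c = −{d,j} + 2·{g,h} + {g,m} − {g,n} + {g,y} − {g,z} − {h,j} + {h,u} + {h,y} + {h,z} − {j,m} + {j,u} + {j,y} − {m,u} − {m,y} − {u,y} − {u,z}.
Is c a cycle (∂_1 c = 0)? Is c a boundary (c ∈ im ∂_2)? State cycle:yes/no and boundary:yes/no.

cycle:no boundary:no

n_0=10 n_1=22 n_2=13  [Q]
∂1: piv[dj,dm,gh,gj,gn,gu,gy,gz] rk=8  ker:gm,hj,hu,hy,hz,jm,jn,ju,jy,mu,my,ny,uy,uz
∂2: piv[ghu,ghz,gjy,gmu,gny,guz,hjy,jmu,jmy,jny,juy] rk=11  ker:huz,muy
∂1c = {d} − 2·{g} − 3·{j} + 2·{m} − {n} + 3·{u} + {y} − {z}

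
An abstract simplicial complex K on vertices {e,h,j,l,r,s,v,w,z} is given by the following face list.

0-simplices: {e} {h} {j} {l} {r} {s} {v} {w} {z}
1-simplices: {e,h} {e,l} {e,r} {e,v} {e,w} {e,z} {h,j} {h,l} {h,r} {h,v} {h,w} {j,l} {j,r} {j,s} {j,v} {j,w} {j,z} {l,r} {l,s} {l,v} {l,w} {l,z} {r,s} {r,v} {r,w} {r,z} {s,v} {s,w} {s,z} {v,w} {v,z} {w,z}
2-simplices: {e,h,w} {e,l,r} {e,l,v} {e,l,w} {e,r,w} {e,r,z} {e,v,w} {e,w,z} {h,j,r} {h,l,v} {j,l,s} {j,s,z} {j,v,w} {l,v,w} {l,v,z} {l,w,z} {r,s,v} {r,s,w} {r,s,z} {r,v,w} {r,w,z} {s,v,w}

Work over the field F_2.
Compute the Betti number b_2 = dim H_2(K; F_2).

b_2=3

n_0=9 n_1=32 n_2=22  [Z2]
∂1: piv[eh,el,er,ev,ew,ez,hj,js] rk=8  ker:hl,hr,hv,hw,jl,jr,jv,jw,jz,lr,ls,lv,lw,lz,rs,rv,rw,rz,sv,sw,sz,vw,vz,wz
∂2: piv[ehw,elr,elv,elw,erw,erz,evw,ewz,hjr,hlv,jls,jsz,jvw,lvz,lwz,rsv,rsw,rsz,rvw] rk=19  ker:lvw,rwz,svw
b_2=(22−19)−0=3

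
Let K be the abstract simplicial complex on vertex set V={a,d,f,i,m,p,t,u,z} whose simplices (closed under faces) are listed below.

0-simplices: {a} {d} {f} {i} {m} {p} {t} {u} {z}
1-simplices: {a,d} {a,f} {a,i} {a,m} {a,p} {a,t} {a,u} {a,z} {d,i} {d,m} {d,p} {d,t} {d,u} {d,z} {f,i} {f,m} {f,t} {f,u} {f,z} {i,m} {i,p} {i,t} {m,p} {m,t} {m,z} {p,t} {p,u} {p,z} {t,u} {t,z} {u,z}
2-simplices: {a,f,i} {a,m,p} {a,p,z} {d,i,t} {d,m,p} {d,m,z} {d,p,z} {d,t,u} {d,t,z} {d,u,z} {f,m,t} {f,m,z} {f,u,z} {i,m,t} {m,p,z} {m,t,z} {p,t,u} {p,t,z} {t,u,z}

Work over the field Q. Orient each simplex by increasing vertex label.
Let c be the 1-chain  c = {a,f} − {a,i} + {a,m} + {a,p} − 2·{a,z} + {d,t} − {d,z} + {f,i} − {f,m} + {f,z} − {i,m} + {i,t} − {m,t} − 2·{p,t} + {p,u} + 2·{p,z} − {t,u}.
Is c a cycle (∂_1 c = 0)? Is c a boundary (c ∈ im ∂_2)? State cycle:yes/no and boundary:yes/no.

n_0=9 n_1=31 n_2=19  [Q]
∂1: piv[ad,af,ai,am,ap,at,au,az] rk=8  ker:di,dm,dp,dt,du,dz,fi,fm,ft,fu,fz,im,ip,it,mp,mt,mz,pt,pu,pz,tu,tz,uz
∂2: piv[afi,amp,apz,dit,dmp,dmz,dpz,dtu,dtz,duz,fmt,fmz,fuz,imt,mtz,ptu,ptz] rk=17  ker:mpz,tuz
∂1c = 0
c vs im∂2: reduces to 0 ⇒ boundary

cycle:yes boundary:yes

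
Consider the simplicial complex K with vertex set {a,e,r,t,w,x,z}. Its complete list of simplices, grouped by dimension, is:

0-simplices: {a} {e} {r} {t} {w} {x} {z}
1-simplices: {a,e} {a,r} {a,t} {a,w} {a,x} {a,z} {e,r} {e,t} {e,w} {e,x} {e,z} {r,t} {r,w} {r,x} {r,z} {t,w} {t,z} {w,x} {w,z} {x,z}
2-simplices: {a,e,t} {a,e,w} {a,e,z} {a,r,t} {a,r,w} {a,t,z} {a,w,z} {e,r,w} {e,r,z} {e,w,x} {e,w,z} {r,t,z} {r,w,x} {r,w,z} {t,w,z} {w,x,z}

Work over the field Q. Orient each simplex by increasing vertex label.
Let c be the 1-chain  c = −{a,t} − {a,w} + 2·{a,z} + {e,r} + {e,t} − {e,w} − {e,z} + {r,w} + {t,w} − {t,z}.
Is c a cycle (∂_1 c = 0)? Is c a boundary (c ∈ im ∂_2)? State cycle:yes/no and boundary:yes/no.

n_0=7 n_1=20 n_2=16  [Q]
∂1: piv[ae,ar,at,aw,ax,az] rk=6  ker:er,et,ew,ex,ez,rt,rw,rx,rz,tw,tz,wx,wz,xz
∂2: piv[aet,aew,aez,art,arw,atz,awz,erw,erz,ewx,rwx,twz,wxz] rk=13  ker:ewz,rtz,rwz
∂1c = 0
c vs im∂2: reduces to 0 ⇒ boundary

cycle:yes boundary:yes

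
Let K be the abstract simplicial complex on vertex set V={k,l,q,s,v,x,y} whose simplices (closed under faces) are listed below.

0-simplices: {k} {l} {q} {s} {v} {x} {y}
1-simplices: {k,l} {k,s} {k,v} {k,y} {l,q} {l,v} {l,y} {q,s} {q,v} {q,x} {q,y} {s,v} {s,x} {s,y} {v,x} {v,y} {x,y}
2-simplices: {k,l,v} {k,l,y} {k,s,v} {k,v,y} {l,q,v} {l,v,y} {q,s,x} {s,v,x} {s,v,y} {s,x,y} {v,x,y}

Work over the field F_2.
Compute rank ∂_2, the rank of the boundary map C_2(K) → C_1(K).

rank∂_2=9

n_0=7 n_1=17 n_2=11  [Z2]
∂1: piv[kl,ks,kv,ky,lq,qx] rk=6  ker:lv,ly,qs,qv,qy,sv,sx,sy,vx,vy,xy
∂2: piv[klv,kly,ksv,kvy,lqv,qsx,svx,svy,sxy] rk=9  ker:lvy,vxy
rk∂_2=9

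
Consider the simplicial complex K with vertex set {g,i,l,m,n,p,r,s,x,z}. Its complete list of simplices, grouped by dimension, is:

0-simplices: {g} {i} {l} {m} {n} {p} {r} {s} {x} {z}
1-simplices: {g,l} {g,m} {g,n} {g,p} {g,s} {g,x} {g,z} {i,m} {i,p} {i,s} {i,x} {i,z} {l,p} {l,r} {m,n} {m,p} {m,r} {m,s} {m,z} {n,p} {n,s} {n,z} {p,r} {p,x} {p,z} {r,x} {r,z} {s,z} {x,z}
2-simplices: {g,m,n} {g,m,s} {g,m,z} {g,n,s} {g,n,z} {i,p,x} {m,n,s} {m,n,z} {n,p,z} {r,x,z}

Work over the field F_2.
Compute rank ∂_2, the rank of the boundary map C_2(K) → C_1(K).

rank∂_2=8

n_0=10 n_1=29 n_2=10  [Z2]
∂1: piv[gl,gm,gn,gp,gs,gx,gz,im,lr] rk=9  ker:ip,is,ix,iz,lp,mn,mp,mr,ms,mz,np,ns,nz,pr,px,pz,rx,rz,sz,xz
∂2: piv[gmn,gms,gmz,gns,gnz,ipx,npz,rxz] rk=8  ker:mns,mnz
rk∂_2=8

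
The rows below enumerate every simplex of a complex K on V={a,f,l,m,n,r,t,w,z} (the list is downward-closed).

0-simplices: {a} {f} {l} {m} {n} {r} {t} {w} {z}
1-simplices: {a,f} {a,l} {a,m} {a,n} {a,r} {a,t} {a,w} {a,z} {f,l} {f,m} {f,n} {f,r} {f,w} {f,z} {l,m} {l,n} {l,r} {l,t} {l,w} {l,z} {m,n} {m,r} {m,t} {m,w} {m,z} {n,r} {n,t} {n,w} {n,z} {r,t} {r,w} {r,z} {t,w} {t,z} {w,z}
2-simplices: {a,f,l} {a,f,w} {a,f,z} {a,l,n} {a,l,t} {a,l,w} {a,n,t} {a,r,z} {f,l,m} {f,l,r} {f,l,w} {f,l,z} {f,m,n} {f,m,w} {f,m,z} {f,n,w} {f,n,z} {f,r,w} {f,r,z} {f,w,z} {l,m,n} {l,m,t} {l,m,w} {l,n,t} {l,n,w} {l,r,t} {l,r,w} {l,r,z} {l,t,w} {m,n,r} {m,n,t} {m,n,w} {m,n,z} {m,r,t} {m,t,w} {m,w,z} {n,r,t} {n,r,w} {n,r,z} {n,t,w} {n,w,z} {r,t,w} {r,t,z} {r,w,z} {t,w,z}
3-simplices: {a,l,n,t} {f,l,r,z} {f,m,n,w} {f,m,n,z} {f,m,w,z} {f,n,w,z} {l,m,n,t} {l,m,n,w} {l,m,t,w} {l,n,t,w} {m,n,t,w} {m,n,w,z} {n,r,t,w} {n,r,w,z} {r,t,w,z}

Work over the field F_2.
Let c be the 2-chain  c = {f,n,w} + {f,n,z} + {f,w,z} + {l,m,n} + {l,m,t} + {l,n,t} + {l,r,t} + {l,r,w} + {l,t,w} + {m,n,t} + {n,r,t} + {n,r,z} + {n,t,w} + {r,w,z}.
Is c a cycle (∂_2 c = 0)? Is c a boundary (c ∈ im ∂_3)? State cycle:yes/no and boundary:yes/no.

cycle:yes boundary:no

n_0=9 n_1=35 n_2=45 n_3=15  [Z2]
∂1: piv[af,al,am,an,ar,at,aw,az] rk=8  ker:fl,fm,fn,fr,fw,fz,lm,ln,lr,lt,lw,lz,mn,mr,mt,mw,mz,nr,nt,nw,nz,rt,rw,rz,tw,tz,wz
∂2: piv[afl,afw,afz,aln,alt,alw,ant,arz,flm,flr,flz,fmn,fmw,fmz,fnw,fnz,frw,frz,fwz,lmn,lmt,lrt,ltw,mnr,mrt,rtz] rk=26  ker:flw,lmw,lnt,lnw,lrw,lrz,mnt,mnw,mnz,mtw,mwz,nrt,nrw,nrz,ntw,nwz,rtw,rwz,twz
∂3: piv[alnt,flrz,fmnw,fmnz,fmwz,fnwz,lmnt,lmnw,lmtw,lntw,nrtw,nrwz,rtwz] rk=13  ker:mntw,mnwz
∂2c = 0
c vs im∂3: residual ≠ 0 ⇒ not boundary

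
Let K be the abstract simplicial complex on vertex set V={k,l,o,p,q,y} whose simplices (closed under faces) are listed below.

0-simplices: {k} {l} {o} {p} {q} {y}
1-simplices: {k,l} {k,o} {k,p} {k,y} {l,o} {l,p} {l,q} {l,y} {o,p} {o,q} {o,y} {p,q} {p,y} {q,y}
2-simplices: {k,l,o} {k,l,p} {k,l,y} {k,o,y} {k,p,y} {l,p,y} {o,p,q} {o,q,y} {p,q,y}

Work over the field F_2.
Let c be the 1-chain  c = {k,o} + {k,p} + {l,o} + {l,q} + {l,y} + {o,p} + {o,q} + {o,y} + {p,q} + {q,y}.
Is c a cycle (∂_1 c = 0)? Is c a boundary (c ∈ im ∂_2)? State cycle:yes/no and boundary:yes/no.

cycle:no boundary:no

n_0=6 n_1=14 n_2=9  [Z2]
∂1: piv[kl,ko,kp,ky,lq] rk=5  ker:lo,lp,ly,op,oq,oy,pq,py,qy
∂2: piv[klo,klp,kly,koy,kpy,opq,oqy,pqy] rk=8  ker:lpy
∂1c = {l} + {o} + {p} + {y}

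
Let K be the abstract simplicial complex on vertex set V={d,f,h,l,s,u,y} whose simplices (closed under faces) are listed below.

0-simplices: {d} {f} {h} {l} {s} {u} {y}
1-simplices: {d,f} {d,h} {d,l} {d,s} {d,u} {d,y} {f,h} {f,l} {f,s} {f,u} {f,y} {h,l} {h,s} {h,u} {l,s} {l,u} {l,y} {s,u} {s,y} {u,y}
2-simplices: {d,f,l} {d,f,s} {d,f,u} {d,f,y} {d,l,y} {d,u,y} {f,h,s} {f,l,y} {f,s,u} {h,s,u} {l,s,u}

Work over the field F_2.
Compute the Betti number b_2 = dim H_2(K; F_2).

n_0=7 n_1=20 n_2=11  [Z2]
∂1: piv[df,dh,dl,ds,du,dy] rk=6  ker:fh,fl,fs,fu,fy,hl,hs,hu,ls,lu,ly,su,sy,uy
∂2: piv[dfl,dfs,dfu,dfy,dly,duy,fhs,fsu,hsu,lsu] rk=10  ker:fly
b_2=(11−10)−0=1

b_2=1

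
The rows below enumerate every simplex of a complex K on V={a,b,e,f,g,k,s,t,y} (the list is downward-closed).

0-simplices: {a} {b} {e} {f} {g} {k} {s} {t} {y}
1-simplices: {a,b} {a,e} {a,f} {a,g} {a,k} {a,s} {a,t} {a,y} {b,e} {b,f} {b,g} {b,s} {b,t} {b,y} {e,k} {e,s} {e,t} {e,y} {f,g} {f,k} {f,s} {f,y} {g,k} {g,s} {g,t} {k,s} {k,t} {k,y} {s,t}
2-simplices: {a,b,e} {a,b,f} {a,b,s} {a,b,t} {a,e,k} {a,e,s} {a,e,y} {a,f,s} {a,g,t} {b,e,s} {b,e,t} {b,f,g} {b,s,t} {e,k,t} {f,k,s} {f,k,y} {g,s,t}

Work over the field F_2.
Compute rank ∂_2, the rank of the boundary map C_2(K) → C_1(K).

n_0=9 n_1=29 n_2=17  [Z2]
∂1: piv[ab,ae,af,ag,ak,as,at,ay] rk=8  ker:be,bf,bg,bs,bt,by,ek,es,et,ey,fg,fk,fs,fy,gk,gs,gt,ks,kt,ky,st
∂2: piv[abe,abf,abs,abt,aek,aes,aey,afs,agt,bet,bfg,bst,ekt,fks,fky,gst] rk=16  ker:bes
rk∂_2=16

rank∂_2=16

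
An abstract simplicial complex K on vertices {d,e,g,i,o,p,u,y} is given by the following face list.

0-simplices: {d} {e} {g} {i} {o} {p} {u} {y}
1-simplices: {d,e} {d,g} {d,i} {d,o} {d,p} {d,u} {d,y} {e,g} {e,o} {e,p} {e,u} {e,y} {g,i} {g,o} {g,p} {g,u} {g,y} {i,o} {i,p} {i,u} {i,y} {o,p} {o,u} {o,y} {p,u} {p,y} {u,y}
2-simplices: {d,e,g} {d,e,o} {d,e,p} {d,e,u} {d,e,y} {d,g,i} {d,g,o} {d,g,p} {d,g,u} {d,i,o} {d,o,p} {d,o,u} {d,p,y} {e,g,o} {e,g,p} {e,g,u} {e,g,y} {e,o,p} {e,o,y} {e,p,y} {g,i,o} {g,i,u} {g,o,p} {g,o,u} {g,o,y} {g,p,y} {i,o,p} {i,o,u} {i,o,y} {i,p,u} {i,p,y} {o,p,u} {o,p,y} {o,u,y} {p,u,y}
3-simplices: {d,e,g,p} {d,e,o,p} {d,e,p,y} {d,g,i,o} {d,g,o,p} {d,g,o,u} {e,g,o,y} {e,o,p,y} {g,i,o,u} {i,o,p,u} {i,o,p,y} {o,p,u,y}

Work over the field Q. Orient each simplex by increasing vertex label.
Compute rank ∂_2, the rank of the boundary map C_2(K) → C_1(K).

n_0=8 n_1=27 n_2=35 n_3=12  [Q]
∂1: piv[de,dg,di,do,dp,du,dy] rk=7  ker:eg,eo,ep,eu,ey,gi,go,gp,gu,gy,io,ip,iu,iy,op,ou,oy,pu,py,uy
∂2: piv[deg,deo,dep,deu,dey,dgi,dgo,dgp,dgu,dio,dop,dou,dpy,egy,eoy,giu,iop,ioy,ipu,ouy] rk=20  ker:ego,egp,egu,eop,epy,gio,gop,gou,goy,gpy,iou,ipy,opu,opy,puy
∂3: piv[degp,deop,depy,dgio,dgop,dgou,egoy,eopy,giou,iopu,iopy,opuy] rk=12
rk∂_2=20

rank∂_2=20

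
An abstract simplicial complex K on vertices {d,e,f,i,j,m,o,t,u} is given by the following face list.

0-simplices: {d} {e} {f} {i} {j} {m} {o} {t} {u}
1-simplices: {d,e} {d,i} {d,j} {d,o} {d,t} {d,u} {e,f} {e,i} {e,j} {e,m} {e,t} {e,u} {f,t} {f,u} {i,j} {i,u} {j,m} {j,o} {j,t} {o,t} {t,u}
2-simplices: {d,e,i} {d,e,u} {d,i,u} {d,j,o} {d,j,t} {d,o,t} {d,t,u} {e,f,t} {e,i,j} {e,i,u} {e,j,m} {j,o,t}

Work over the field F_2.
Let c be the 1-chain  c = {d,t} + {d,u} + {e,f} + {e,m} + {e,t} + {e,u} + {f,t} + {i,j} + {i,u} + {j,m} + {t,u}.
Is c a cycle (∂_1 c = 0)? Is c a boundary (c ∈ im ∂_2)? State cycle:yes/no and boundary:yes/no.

n_0=9 n_1=21 n_2=12  [Z2]
∂1: piv[de,di,dj,do,dt,du,ef,em] rk=8  ker:ei,ej,et,eu,ft,fu,ij,iu,jm,jo,jt,ot,tu
∂2: piv[dei,deu,diu,djo,djt,dot,dtu,eft,eij,ejm] rk=10  ker:eiu,jot
∂1c = 0
c vs im∂2: reduces to 0 ⇒ boundary

cycle:yes boundary:yes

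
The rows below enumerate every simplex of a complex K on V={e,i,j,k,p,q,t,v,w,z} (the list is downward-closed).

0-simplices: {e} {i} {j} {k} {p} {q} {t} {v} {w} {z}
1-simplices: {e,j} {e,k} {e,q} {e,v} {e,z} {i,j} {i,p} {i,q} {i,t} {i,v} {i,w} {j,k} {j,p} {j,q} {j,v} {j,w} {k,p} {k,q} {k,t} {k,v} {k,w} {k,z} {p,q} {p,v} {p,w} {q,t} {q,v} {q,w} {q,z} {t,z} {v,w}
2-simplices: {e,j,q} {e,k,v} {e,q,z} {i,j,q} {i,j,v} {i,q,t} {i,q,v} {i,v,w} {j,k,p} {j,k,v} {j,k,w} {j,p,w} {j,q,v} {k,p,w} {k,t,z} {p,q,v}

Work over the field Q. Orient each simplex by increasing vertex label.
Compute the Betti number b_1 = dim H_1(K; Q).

n_0=10 n_1=31 n_2=16  [Q]
∂1: piv[ej,ek,eq,ev,ez,ij,ip,it,iw] rk=9  ker:iq,iv,jk,jp,jq,jv,jw,kp,kq,kt,kv,kw,kz,pq,pv,pw,qt,qv,qw,qz,tz,vw
∂2: piv[ejq,ekv,eqz,ijq,ijv,iqt,iqv,ivw,jkp,jkv,jkw,jpw,ktz,pqv] rk=14  ker:jqv,kpw
b_1=(31−9)−14=8

b_1=8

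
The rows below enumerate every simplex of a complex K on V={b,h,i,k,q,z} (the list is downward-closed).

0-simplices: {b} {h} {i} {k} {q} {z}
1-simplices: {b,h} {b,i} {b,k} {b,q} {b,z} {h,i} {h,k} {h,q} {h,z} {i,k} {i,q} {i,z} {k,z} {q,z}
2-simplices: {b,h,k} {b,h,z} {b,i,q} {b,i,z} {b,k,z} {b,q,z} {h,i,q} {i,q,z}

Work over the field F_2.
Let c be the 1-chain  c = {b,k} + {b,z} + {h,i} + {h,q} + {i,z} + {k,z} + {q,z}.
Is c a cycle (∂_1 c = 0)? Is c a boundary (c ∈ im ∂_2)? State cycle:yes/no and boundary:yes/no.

cycle:yes boundary:yes

n_0=6 n_1=14 n_2=8  [Z2]
∂1: piv[bh,bi,bk,bq,bz] rk=5  ker:hi,hk,hq,hz,ik,iq,iz,kz,qz
∂2: piv[bhk,bhz,biq,biz,bkz,bqz,hiq] rk=7  ker:iqz
∂1c = 0
c vs im∂2: reduces to 0 ⇒ boundary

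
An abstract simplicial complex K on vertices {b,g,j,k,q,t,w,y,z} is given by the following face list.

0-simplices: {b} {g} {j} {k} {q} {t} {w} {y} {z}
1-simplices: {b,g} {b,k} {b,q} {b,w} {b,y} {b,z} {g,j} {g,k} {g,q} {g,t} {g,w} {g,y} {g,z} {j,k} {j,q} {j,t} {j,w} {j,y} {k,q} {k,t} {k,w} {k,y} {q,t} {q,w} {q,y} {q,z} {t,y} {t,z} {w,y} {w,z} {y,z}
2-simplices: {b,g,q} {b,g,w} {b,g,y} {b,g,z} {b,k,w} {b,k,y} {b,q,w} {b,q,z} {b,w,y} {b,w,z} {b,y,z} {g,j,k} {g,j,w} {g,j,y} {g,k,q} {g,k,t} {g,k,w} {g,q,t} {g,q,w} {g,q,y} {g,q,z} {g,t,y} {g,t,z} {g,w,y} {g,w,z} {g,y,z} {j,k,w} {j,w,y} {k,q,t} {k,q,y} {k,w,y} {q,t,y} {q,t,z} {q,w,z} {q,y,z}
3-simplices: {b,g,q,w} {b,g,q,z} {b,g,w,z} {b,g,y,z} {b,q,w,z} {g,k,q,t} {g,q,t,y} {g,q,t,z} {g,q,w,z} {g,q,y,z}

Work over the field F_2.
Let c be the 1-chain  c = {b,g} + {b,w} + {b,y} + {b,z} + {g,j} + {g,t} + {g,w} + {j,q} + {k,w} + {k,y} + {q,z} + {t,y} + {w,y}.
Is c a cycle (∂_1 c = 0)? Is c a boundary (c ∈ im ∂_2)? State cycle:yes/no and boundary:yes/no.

cycle:yes boundary:no

n_0=9 n_1=31 n_2=35 n_3=10  [Z2]
∂1: piv[bg,bk,bq,bw,by,bz,gj,gt] rk=8  ker:gk,gq,gw,gy,gz,jk,jq,jt,jw,jy,kq,kt,kw,ky,qt,qw,qy,qz,ty,tz,wy,wz,yz
∂2: piv[bgq,bgw,bgy,bgz,bkw,bky,bqw,bqz,bwy,bwz,byz,gjk,gjw,gjy,gkq,gkt,gkw,gqt,gqy,gty,gtz] rk=21  ker:gqw,gqz,gwy,gwz,gyz,jkw,jwy,kqt,kqy,kwy,qty,qtz,qwz,qyz
∂3: piv[bgqw,bgqz,bgwz,bgyz,bqwz,gkqt,gqty,gqtz,gqyz] rk=9  ker:gqwz
∂1c = 0
c vs im∂2: residual ≠ 0 ⇒ not boundary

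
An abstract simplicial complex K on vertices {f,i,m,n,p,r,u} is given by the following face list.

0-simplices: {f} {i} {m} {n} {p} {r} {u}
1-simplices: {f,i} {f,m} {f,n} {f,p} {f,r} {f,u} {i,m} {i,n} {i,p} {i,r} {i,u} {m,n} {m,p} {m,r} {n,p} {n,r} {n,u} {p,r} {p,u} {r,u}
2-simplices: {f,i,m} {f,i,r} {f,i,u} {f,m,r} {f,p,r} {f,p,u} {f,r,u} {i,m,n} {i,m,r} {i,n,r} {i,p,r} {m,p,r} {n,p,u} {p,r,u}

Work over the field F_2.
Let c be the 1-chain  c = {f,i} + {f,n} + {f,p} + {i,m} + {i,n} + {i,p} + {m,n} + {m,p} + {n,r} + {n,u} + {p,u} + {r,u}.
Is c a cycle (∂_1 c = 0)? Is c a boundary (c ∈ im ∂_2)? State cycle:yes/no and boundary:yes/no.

n_0=7 n_1=20 n_2=14  [Z2]
∂1: piv[fi,fm,fn,fp,fr,fu] rk=6  ker:im,in,ip,ir,iu,mn,mp,mr,np,nr,nu,pr,pu,ru
∂2: piv[fim,fir,fiu,fmr,fpr,fpu,fru,imn,inr,ipr,mpr,npu] rk=12  ker:imr,pru
∂1c = {f} + {m} + {n} + {u}

cycle:no boundary:no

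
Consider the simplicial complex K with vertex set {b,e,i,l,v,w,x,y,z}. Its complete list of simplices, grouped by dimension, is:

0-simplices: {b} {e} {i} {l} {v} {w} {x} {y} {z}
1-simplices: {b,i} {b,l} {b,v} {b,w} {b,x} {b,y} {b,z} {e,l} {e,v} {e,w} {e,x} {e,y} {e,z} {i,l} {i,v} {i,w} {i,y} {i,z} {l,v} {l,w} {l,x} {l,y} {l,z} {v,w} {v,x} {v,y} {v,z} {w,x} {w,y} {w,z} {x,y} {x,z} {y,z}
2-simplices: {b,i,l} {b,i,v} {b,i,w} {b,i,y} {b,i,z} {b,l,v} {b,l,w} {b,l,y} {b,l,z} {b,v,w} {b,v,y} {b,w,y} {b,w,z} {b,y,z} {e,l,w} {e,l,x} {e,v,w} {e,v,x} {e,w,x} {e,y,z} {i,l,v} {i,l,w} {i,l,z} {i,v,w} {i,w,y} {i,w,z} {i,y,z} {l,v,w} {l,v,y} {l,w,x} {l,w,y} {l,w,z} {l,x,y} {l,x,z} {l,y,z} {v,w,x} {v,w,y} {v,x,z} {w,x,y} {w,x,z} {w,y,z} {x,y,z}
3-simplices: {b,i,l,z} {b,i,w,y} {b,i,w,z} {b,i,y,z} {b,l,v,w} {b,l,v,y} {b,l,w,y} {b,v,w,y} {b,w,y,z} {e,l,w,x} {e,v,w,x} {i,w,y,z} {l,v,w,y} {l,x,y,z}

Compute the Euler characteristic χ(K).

χ(K)=4

n_0=9 n_1=33 n_2=42 n_3=14
χ=+9−33+42−14=4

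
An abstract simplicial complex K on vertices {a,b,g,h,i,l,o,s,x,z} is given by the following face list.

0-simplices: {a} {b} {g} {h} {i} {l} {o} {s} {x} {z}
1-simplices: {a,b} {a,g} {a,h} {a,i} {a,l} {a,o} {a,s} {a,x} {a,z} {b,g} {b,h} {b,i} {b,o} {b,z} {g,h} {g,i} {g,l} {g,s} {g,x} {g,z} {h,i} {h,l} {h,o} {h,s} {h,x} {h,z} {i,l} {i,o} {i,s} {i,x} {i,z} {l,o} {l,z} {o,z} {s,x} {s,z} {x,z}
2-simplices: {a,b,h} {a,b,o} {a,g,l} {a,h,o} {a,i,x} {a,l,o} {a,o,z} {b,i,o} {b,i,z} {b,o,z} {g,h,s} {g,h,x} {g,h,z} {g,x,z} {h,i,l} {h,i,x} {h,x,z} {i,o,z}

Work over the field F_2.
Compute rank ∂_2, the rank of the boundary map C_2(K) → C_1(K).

rank∂_2=16

n_0=10 n_1=37 n_2=18  [Z2]
∂1: piv[ab,ag,ah,ai,al,ao,as,ax,az] rk=9  ker:bg,bh,bi,bo,bz,gh,gi,gl,gs,gx,gz,hi,hl,ho,hs,hx,hz,il,io,is,ix,iz,lo,lz,oz,sx,sz,xz
∂2: piv[abh,abo,agl,aho,aix,alo,aoz,bio,biz,boz,ghs,ghx,ghz,gxz,hil,hix] rk=16  ker:hxz,ioz
rk∂_2=16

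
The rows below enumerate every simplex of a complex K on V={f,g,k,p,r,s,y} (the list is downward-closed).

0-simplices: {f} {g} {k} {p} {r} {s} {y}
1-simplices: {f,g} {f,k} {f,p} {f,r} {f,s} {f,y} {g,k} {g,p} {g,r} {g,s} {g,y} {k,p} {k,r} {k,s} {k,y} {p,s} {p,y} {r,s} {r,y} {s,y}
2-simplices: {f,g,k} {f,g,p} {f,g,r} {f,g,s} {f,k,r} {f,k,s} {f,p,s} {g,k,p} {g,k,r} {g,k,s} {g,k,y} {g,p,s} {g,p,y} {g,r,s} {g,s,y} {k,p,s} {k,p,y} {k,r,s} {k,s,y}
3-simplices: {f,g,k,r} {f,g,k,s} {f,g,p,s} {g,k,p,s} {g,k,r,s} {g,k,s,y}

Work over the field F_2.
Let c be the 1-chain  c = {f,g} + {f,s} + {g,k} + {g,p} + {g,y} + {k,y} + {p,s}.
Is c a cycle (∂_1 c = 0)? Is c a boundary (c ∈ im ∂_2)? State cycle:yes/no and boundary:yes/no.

cycle:yes boundary:yes

n_0=7 n_1=20 n_2=19 n_3=6  [Z2]
∂1: piv[fg,fk,fp,fr,fs,fy] rk=6  ker:gk,gp,gr,gs,gy,kp,kr,ks,ky,ps,py,rs,ry,sy
∂2: piv[fgk,fgp,fgr,fgs,fkr,fks,fps,gkp,gky,gpy,grs,gsy] rk=12  ker:gkr,gks,gps,kps,kpy,krs,ksy
∂3: piv[fgkr,fgks,fgps,gkps,gkrs,gksy] rk=6
∂1c = 0
c vs im∂2: reduces to 0 ⇒ boundary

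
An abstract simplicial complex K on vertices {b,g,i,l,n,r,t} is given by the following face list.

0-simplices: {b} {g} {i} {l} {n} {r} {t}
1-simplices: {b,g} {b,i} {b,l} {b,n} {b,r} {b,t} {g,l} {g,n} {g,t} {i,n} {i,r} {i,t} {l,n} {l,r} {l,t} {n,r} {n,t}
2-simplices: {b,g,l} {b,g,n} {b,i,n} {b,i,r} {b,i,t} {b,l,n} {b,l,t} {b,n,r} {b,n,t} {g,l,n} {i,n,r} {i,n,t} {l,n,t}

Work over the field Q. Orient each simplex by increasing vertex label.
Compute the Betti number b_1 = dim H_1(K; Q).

n_0=7 n_1=17 n_2=13  [Q]
∂1: piv[bg,bi,bl,bn,br,bt] rk=6  ker:gl,gn,gt,in,ir,it,ln,lr,lt,nr,nt
∂2: piv[bgl,bgn,bin,bir,bit,bln,blt,bnr,bnt] rk=9  ker:gln,inr,int,lnt
b_1=(17−6)−9=2

b_1=2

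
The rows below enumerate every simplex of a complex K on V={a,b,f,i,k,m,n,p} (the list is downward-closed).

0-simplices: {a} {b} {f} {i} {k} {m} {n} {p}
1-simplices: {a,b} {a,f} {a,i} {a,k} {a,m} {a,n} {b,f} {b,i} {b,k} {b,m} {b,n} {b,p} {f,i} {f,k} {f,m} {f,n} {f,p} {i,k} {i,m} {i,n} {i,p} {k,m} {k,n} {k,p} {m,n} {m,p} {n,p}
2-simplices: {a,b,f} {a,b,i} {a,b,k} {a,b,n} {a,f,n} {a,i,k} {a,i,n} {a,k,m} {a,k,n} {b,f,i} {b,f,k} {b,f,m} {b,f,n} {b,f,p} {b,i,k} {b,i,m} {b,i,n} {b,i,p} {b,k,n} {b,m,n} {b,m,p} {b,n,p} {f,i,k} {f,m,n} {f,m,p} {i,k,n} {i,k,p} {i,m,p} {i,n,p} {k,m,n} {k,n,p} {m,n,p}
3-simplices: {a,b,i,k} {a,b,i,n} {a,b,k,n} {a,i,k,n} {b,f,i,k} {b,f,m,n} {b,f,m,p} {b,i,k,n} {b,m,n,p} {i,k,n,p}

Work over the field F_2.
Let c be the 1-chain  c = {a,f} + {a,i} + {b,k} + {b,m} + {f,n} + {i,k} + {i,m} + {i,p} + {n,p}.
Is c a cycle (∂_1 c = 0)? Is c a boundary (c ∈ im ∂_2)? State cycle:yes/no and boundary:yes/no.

n_0=8 n_1=27 n_2=32 n_3=10  [Z2]
∂1: piv[ab,af,ai,ak,am,an,bp] rk=7  ker:bf,bi,bk,bm,bn,fi,fk,fm,fn,fp,ik,im,in,ip,km,kn,kp,mn,mp,np
∂2: piv[abf,abi,abk,abn,afn,aik,ain,akm,akn,bfi,bfk,bfm,bfp,bim,bip,bmn,bmp,bnp,ikp,kmn] rk=20  ker:bfn,bik,bin,bkn,fik,fmn,fmp,ikn,imp,inp,knp,mnp
∂3: piv[abik,abin,abkn,aikn,bfik,bfmn,bfmp,bmnp,iknp] rk=9  ker:bikn
∂1c = 0
c vs im∂2: reduces to 0 ⇒ boundary

cycle:yes boundary:yes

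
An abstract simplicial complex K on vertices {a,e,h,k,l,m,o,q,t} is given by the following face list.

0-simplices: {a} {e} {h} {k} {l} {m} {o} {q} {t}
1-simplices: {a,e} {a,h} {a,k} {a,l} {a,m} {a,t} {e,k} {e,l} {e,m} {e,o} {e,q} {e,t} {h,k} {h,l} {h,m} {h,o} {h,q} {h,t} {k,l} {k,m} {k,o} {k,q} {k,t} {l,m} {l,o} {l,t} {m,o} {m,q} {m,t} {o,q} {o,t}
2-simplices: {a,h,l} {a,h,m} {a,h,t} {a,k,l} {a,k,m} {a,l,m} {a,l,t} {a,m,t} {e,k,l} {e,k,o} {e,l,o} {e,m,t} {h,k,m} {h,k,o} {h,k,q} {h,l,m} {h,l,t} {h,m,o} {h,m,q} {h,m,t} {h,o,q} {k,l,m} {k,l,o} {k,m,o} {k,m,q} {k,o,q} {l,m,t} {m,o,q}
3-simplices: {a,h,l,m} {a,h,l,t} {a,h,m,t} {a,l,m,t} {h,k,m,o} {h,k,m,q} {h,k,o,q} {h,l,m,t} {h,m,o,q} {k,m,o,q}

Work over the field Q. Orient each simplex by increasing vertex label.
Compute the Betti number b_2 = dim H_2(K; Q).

b_2=2

n_0=9 n_1=31 n_2=28 n_3=10  [Q]
∂1: piv[ae,ah,ak,al,am,at,eo,eq] rk=8  ker:ek,el,em,et,hk,hl,hm,ho,hq,ht,kl,km,ko,kq,kt,lm,lo,lt,mo,mq,mt,oq,ot
∂2: piv[ahl,ahm,aht,akl,akm,alm,alt,amt,ekl,eko,elo,emt,hkm,hko,hkq,hmo,hmq,hoq] rk=18  ker:hlm,hlt,hmt,klm,klo,kmo,kmq,koq,lmt,moq
∂3: piv[ahlm,ahlt,ahmt,almt,hkmo,hkmq,hkoq,hmoq] rk=8  ker:hlmt,kmoq
b_2=(28−18)−8=2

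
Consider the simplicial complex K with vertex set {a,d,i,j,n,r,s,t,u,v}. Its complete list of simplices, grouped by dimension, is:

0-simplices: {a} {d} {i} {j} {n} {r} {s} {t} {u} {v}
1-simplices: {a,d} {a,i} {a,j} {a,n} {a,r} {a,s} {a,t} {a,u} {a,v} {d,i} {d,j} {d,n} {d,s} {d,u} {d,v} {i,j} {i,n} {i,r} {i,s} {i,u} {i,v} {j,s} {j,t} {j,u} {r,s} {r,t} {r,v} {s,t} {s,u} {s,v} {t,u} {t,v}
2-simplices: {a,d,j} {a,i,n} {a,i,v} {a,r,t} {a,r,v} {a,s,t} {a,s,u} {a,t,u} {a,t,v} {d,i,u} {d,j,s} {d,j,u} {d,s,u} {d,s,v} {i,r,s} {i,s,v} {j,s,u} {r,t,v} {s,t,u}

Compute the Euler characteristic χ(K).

n_0=10 n_1=32 n_2=19
χ=+10−32+19=-3

χ(K)=-3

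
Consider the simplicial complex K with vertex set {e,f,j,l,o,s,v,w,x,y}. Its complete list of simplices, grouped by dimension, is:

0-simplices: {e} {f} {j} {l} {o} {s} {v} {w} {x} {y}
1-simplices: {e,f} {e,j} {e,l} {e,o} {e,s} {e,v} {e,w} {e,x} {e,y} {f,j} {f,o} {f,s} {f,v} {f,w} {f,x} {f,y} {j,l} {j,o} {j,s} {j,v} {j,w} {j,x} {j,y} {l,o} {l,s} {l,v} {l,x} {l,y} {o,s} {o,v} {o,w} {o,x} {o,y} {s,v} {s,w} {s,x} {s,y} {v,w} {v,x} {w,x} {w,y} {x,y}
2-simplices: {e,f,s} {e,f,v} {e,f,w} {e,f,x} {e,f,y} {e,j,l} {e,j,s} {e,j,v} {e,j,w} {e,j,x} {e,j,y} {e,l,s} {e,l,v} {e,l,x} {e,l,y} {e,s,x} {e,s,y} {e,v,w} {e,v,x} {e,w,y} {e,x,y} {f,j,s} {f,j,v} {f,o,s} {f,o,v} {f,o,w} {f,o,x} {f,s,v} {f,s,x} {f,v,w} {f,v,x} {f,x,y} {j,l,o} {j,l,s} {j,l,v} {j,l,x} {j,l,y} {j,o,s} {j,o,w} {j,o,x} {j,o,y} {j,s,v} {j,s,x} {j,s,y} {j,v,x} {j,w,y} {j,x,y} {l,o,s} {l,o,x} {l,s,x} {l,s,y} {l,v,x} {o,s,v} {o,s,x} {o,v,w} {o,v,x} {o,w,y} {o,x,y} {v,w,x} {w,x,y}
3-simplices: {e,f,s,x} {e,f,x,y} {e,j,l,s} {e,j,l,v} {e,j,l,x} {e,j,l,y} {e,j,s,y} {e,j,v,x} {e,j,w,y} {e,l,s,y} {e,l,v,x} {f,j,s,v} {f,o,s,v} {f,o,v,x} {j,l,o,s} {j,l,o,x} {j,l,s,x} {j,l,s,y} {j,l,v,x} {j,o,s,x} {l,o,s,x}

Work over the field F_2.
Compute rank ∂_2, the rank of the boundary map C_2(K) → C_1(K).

rank∂_2=31

n_0=10 n_1=42 n_2=60 n_3=21  [Z2]
∂1: piv[ef,ej,el,eo,es,ev,ew,ex,ey] rk=9  ker:fj,fo,fs,fv,fw,fx,fy,jl,jo,js,jv,jw,jx,jy,lo,ls,lv,lx,ly,os,ov,ow,ox,oy,sv,sw,sx,sy,vw,vx,wx,wy,xy
∂2: piv[efs,efv,efw,efx,efy,ejl,ejs,ejv,ejw,ejx,ejy,els,elv,elx,ely,esx,esy,evw,evx,ewy,exy,fjs,fos,fov,fow,fox,fsv,jlo,jos,joy,vwx] rk=31  ker:fjv,fsx,fvw,fvx,fxy,jls,jlv,jlx,jly,jow,jox,jsv,jsx,jsy,jvx,jwy,jxy,los,lox,lsx,lsy,lvx,osv,osx,ovw,ovx,owy,oxy,wxy
∂3: piv[efsx,efxy,ejls,ejlv,ejlx,ejly,ejsy,ejvx,ejwy,elsy,elvx,fjsv,fosv,fovx,jlos,jlox,jlsx,josx] rk=18  ker:jlsy,jlvx,losx
rk∂_2=31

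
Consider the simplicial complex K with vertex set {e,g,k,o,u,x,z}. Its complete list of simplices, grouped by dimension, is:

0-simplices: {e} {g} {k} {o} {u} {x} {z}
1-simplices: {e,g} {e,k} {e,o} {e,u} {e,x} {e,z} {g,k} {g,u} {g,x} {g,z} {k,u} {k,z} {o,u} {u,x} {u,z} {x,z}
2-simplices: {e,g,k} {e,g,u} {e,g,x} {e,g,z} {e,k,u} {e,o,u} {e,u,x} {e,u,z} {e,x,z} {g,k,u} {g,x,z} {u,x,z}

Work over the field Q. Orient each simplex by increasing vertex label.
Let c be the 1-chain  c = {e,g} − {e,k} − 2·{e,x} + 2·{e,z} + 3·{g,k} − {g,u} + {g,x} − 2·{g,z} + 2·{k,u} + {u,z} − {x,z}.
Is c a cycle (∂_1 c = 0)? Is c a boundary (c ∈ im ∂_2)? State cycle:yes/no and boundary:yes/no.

cycle:yes boundary:yes

n_0=7 n_1=16 n_2=12  [Q]
∂1: piv[eg,ek,eo,eu,ex,ez] rk=6  ker:gk,gu,gx,gz,ku,kz,ou,ux,uz,xz
∂2: piv[egk,egu,egx,egz,eku,eou,eux,euz,exz] rk=9  ker:gku,gxz,uxz
∂1c = 0
c vs im∂2: reduces to 0 ⇒ boundary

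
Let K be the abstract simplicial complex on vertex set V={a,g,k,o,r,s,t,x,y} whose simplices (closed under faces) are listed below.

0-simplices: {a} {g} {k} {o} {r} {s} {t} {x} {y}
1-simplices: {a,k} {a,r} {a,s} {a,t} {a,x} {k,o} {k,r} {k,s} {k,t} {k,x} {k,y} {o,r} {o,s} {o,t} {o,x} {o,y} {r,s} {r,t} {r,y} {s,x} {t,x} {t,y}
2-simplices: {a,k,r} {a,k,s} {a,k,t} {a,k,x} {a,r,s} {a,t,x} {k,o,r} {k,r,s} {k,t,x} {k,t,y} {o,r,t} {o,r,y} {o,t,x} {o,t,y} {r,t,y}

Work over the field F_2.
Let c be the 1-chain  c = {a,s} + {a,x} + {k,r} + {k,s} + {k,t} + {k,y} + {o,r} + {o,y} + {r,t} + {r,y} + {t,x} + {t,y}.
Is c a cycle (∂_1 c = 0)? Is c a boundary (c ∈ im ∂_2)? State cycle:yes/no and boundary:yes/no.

cycle:yes boundary:no

n_0=9 n_1=22 n_2=15  [Z2]
∂1: piv[ak,ar,as,at,ax,ko,ky] rk=7  ker:kr,ks,kt,kx,or,os,ot,ox,oy,rs,rt,ry,sx,tx,ty
∂2: piv[akr,aks,akt,akx,ars,atx,kor,kty,ort,ory,otx,oty] rk=12  ker:krs,ktx,rty
∂1c = 0
c vs im∂2: residual ≠ 0 ⇒ not boundary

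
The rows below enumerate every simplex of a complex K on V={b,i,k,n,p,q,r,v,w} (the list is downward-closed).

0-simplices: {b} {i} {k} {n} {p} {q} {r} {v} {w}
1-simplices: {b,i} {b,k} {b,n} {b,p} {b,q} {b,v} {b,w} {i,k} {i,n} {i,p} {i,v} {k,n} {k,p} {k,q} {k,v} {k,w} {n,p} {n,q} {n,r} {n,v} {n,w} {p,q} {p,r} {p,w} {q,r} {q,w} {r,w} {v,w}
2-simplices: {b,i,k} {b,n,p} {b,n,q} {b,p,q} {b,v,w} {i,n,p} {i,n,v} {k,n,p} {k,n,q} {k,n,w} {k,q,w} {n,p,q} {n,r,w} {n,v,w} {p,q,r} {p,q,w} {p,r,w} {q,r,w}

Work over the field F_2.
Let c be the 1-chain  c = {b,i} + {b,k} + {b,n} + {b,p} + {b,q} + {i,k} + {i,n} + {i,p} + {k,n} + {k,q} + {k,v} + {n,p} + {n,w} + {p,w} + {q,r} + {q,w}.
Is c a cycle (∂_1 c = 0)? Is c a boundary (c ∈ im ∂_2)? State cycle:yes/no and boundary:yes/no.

cycle:no boundary:no

n_0=9 n_1=28 n_2=18  [Z2]
∂1: piv[bi,bk,bn,bp,bq,bv,bw,nr] rk=8  ker:ik,in,ip,iv,kn,kp,kq,kv,kw,np,nq,nv,nw,pq,pr,pw,qr,qw,rw,vw
∂2: piv[bik,bnp,bnq,bpq,bvw,inp,inv,knp,knq,knw,kqw,nrw,nvw,pqr,pqw,prw] rk=16  ker:npq,qrw
∂1c = {b} + {k} + {n} + {r} + {v} + {w}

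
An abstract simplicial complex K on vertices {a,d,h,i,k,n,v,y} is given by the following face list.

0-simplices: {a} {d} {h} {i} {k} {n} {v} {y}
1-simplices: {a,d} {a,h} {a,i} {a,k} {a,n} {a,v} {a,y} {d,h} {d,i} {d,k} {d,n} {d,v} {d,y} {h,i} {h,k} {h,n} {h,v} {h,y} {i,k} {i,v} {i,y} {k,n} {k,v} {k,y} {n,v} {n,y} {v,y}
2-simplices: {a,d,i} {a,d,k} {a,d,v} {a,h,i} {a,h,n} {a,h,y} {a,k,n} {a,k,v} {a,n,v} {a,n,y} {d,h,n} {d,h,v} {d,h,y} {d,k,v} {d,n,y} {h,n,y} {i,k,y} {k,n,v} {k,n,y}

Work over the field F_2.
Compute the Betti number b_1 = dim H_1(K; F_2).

n_0=8 n_1=27 n_2=19  [Z2]
∂1: piv[ad,ah,ai,ak,an,av,ay] rk=7  ker:dh,di,dk,dn,dv,dy,hi,hk,hn,hv,hy,ik,iv,iy,kn,kv,ky,nv,ny,vy
∂2: piv[adi,adk,adv,ahi,ahn,ahy,akn,akv,anv,any,dhn,dhv,dhy,iky,kny] rk=15  ker:dkv,dny,hny,knv
b_1=(27−7)−15=5

b_1=5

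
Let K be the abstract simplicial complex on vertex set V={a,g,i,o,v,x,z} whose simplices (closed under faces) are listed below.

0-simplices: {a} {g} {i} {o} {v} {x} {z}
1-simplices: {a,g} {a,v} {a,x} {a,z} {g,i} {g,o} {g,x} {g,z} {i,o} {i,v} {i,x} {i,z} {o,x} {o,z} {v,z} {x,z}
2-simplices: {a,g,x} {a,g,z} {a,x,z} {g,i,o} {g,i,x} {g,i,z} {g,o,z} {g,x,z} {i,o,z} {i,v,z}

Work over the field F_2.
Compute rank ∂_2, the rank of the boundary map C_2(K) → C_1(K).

n_0=7 n_1=16 n_2=10  [Z2]
∂1: piv[ag,av,ax,az,gi,go] rk=6  ker:gx,gz,io,iv,ix,iz,ox,oz,vz,xz
∂2: piv[agx,agz,axz,gio,gix,giz,goz,ivz] rk=8  ker:gxz,ioz
rk∂_2=8

rank∂_2=8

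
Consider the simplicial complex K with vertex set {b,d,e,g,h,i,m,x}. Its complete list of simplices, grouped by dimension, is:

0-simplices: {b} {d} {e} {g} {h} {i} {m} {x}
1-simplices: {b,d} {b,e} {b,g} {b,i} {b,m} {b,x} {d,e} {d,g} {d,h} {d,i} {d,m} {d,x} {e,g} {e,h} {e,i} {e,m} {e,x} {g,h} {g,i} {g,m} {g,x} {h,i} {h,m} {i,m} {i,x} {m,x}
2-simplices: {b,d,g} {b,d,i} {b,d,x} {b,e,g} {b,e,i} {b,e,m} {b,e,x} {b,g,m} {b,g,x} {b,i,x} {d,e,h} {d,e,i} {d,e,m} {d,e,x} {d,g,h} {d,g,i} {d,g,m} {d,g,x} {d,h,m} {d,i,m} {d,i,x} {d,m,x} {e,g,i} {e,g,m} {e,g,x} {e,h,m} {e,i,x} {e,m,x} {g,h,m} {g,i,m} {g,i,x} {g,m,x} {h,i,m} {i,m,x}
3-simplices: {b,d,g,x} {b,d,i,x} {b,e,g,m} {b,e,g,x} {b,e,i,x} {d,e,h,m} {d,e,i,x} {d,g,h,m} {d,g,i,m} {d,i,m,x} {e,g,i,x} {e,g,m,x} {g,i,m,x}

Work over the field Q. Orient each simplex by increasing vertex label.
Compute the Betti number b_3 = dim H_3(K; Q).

b_3=0

n_0=8 n_1=26 n_2=34 n_3=13  [Q]
∂1: piv[bd,be,bg,bi,bm,bx,dh] rk=7  ker:de,dg,di,dm,dx,eg,eh,ei,em,ex,gh,gi,gm,gx,hi,hm,im,ix,mx
∂2: piv[bdg,bdi,bdx,beg,bei,bem,bex,bgm,bgx,bix,deh,dei,dem,dgh,dgi,dhm,dim,dmx,him] rk=19  ker:dex,dgm,dgx,dix,egi,egm,egx,ehm,eix,emx,ghm,gim,gix,gmx,imx
∂3: piv[bdgx,bdix,begm,begx,beix,dehm,deix,dghm,dgim,dimx,egix,egmx,gimx] rk=13
b_3=(13−13)−0=0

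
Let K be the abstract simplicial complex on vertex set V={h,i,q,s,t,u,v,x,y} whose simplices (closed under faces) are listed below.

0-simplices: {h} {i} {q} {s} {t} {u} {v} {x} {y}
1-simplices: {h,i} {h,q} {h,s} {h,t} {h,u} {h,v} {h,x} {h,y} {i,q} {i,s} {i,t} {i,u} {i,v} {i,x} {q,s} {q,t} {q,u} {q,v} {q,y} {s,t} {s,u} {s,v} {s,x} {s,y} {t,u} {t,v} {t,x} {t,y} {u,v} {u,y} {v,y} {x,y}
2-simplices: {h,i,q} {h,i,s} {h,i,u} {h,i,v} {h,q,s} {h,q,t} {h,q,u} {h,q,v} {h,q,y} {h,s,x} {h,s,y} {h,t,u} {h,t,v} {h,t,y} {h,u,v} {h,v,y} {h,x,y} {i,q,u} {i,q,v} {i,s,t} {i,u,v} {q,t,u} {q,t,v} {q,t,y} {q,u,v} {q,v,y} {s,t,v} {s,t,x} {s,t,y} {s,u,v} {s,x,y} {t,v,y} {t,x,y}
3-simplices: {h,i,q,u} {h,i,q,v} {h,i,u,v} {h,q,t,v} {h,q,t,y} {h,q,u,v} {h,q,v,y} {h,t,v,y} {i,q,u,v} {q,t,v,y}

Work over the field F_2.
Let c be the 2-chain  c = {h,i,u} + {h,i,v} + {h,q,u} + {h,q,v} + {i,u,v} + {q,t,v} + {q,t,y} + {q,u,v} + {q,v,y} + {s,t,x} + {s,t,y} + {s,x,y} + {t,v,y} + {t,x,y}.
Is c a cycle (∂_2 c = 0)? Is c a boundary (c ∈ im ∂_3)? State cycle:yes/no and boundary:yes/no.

cycle:yes boundary:no

n_0=9 n_1=32 n_2=33 n_3=10  [Z2]
∂1: piv[hi,hq,hs,ht,hu,hv,hx,hy] rk=8  ker:iq,is,it,iu,iv,ix,qs,qt,qu,qv,qy,st,su,sv,sx,sy,tu,tv,tx,ty,uv,uy,vy,xy
∂2: piv[hiq,his,hiu,hiv,hqs,hqt,hqu,hqv,hqy,hsx,hsy,htu,htv,hty,huv,hvy,hxy,ist,stv,stx,sty,suv] rk=22  ker:iqu,iqv,iuv,qtu,qtv,qty,quv,qvy,sxy,tvy,txy
∂3: piv[hiqu,hiqv,hiuv,hqtv,hqty,hquv,hqvy,htvy] rk=8  ker:iquv,qtvy
∂2c = 0
c vs im∂3: residual ≠ 0 ⇒ not boundary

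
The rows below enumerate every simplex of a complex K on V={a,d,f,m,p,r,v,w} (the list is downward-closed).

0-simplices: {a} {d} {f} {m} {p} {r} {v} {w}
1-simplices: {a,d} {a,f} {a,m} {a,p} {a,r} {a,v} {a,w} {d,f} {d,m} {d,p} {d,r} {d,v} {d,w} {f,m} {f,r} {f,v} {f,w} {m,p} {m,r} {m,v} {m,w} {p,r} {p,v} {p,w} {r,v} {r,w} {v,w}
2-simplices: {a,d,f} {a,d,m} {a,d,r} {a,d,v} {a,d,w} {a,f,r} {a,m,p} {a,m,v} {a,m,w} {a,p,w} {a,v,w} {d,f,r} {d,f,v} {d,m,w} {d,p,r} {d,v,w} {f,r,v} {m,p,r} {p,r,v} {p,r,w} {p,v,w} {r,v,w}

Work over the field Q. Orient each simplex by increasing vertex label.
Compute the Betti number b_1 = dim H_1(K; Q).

n_0=8 n_1=27 n_2=22  [Q]
∂1: piv[ad,af,am,ap,ar,av,aw] rk=7  ker:df,dm,dp,dr,dv,dw,fm,fr,fv,fw,mp,mr,mv,mw,pr,pv,pw,rv,rw,vw
∂2: piv[adf,adm,adr,adv,adw,afr,amp,amv,amw,apw,avw,dfv,dpr,frv,mpr,prv,prw,pvw] rk=18  ker:dfr,dmw,dvw,rvw
b_1=(27−7)−18=2

b_1=2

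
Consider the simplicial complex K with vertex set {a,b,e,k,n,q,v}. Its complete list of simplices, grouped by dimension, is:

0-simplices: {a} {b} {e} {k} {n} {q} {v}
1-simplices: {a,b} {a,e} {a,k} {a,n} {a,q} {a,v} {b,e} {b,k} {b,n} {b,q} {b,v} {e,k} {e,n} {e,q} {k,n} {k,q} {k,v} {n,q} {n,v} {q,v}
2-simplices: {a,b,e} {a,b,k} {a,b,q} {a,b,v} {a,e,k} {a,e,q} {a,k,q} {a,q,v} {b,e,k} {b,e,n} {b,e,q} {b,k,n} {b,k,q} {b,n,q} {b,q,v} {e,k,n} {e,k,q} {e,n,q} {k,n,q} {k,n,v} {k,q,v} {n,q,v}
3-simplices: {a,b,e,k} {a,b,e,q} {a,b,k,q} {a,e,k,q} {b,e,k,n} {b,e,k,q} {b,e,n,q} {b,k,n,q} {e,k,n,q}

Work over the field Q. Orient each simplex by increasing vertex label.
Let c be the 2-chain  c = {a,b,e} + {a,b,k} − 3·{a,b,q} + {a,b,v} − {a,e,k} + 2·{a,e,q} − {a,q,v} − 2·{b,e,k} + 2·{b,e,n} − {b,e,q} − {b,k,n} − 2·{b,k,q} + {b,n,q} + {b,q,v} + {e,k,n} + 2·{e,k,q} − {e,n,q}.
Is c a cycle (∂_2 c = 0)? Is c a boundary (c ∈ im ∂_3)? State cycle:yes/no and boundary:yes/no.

cycle:yes boundary:no

n_0=7 n_1=20 n_2=22 n_3=9  [Q]
∂1: piv[ab,ae,ak,an,aq,av] rk=6  ker:be,bk,bn,bq,bv,ek,en,eq,kn,kq,kv,nq,nv,qv
∂2: piv[abe,abk,abq,abv,aek,aeq,akq,aqv,ben,bkn,bnq,knv,kqv] rk=13  ker:bek,beq,bkq,bqv,ekn,ekq,enq,knq,nqv
∂3: piv[abek,abeq,abkq,aekq,bekn,benq,bknq] rk=7  ker:bekq,eknq
∂2c = 0
c vs im∂3: residual ≠ 0 ⇒ not boundary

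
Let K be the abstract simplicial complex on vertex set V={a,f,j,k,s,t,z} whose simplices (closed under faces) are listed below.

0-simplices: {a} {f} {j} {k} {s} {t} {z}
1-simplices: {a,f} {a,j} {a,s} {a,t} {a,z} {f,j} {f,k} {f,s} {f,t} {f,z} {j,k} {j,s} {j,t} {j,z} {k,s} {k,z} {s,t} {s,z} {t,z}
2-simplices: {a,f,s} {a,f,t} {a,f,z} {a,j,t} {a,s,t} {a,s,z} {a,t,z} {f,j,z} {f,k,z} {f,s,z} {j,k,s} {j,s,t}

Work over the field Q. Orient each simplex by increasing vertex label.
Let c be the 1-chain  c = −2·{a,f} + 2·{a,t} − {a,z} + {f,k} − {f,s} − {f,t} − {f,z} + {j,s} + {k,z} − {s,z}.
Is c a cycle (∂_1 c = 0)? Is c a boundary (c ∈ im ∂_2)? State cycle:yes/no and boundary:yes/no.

n_0=7 n_1=19 n_2=12  [Q]
∂1: piv[af,aj,as,at,az,fk] rk=6  ker:fj,fs,ft,fz,jk,js,jt,jz,ks,kz,st,sz,tz
∂2: piv[afs,aft,afz,ajt,ast,asz,atz,fjz,fkz,jks,jst] rk=11  ker:fsz
∂1c = {a} − {j} + {s} + {t} − 2·{z}

cycle:no boundary:no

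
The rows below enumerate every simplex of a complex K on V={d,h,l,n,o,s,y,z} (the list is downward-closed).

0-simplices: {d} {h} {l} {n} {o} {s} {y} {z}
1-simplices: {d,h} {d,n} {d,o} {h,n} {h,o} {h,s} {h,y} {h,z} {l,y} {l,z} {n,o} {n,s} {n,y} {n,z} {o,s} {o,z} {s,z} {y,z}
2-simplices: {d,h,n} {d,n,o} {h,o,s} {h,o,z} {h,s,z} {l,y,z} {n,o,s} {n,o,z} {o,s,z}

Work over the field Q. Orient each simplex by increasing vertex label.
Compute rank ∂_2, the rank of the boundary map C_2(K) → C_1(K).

rank∂_2=8

n_0=8 n_1=18 n_2=9  [Q]
∂1: piv[dh,dn,do,hs,hy,hz,ly] rk=7  ker:hn,ho,lz,no,ns,ny,nz,os,oz,sz,yz
∂2: piv[dhn,dno,hos,hoz,hsz,lyz,nos,noz] rk=8  ker:osz
rk∂_2=8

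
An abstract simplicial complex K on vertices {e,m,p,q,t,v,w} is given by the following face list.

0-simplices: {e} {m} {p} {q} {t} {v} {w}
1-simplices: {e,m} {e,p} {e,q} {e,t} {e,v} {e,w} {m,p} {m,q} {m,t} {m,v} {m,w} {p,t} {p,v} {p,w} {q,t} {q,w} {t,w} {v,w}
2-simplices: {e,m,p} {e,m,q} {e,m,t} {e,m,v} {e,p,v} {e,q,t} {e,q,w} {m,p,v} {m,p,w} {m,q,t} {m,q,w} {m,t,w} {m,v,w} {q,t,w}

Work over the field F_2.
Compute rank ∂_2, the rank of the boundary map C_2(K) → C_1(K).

rank∂_2=11

n_0=7 n_1=18 n_2=14  [Z2]
∂1: piv[em,ep,eq,et,ev,ew] rk=6  ker:mp,mq,mt,mv,mw,pt,pv,pw,qt,qw,tw,vw
∂2: piv[emp,emq,emt,emv,epv,eqt,eqw,mpw,mqw,mtw,mvw] rk=11  ker:mpv,mqt,qtw
rk∂_2=11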